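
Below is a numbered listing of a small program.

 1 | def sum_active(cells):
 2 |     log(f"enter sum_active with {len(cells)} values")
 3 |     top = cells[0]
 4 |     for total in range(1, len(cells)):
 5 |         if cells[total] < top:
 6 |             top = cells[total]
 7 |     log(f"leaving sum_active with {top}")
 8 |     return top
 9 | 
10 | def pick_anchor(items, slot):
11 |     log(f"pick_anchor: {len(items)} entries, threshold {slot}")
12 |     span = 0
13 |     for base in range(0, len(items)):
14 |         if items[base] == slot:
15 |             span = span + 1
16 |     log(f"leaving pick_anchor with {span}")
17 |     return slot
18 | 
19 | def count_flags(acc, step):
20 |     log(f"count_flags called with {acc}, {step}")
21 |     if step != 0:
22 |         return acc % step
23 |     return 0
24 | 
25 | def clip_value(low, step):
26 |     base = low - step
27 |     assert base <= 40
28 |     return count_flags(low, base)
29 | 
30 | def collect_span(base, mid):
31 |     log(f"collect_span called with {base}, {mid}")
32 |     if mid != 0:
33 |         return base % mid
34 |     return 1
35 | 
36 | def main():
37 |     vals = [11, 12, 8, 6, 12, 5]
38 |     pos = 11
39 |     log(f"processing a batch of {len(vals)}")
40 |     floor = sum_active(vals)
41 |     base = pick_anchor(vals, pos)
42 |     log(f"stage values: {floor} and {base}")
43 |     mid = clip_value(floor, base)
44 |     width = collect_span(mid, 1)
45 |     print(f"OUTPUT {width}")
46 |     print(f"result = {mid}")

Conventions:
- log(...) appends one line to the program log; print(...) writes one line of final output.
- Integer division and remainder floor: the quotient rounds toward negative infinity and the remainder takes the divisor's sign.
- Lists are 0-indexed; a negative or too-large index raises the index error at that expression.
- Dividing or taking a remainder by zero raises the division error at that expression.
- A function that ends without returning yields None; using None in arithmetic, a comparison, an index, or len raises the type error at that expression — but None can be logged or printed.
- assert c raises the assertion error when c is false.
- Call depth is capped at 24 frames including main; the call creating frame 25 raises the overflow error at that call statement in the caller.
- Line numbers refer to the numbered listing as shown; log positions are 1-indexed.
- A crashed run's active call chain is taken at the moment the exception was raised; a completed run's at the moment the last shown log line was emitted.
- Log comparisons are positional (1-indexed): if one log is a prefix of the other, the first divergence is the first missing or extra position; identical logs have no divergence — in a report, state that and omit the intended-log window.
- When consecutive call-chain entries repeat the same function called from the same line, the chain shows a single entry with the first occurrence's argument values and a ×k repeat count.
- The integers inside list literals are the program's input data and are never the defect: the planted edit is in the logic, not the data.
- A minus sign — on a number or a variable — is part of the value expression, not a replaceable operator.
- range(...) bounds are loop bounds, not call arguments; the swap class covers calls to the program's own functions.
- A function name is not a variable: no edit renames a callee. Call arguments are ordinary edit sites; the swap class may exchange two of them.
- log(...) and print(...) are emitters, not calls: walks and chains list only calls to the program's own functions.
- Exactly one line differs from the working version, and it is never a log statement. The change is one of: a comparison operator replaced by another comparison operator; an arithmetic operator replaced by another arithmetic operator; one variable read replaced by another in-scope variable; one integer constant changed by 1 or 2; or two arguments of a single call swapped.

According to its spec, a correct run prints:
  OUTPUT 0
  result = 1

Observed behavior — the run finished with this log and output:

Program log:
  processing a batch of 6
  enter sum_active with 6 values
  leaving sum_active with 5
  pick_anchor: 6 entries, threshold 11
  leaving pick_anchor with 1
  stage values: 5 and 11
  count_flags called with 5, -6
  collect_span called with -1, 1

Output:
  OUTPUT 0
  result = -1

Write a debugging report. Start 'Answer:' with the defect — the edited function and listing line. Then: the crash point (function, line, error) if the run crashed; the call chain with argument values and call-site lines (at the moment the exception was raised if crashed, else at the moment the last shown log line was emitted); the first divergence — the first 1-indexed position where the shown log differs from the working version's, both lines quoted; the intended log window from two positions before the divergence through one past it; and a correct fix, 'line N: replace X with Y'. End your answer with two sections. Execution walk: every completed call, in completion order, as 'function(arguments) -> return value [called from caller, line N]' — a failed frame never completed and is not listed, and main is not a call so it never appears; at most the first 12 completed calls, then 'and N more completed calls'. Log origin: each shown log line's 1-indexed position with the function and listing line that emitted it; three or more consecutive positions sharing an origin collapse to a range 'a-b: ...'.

Answer: the defect is in pick_anchor at line 17.
Core observation: At log position 6 the runs split — shown 'stage values: 5 and 11', but the working version logs 'stage values: 5 and 1'.
Call chain: main -> collect_span(-1, 1) (called at line 44).
First divergence: position 6 — the shown line 'stage values: 5 and 11' should read 'stage values: 5 and 1'.
Intended log window:
  4: pick_anchor: 6 entries, threshold 11
  5: leaving pick_anchor with 1
  6: stage values: 5 and 1
  7: count_flags called with 5, 4
Execution walk:
  sum_active([11, 12, 8, 6, 12, 5]) -> 5  [called from main, line 40]
  pick_anchor([11, 12, 8, 6, 12, 5], 11) -> 11  [called from main, line 41]
  count_flags(5, -6) -> -1  [called from clip_value, line 28]
  clip_value(5, 11) -> -1  [called from main, line 43]
  collect_span(-1, 1) -> 0  [called from main, line 44]
Log line origins:
  1: logged in main at line 39
  2: logged in sum_active at line 2
  3: logged in sum_active at line 7
  4: logged in pick_anchor at line 11
  5: logged in pick_anchor at line 16
  6: logged in main at line 42
  7: logged in count_flags at line 20
  8: logged in collect_span at line 31
A correct fix: line 17: replace `slot` with `span`.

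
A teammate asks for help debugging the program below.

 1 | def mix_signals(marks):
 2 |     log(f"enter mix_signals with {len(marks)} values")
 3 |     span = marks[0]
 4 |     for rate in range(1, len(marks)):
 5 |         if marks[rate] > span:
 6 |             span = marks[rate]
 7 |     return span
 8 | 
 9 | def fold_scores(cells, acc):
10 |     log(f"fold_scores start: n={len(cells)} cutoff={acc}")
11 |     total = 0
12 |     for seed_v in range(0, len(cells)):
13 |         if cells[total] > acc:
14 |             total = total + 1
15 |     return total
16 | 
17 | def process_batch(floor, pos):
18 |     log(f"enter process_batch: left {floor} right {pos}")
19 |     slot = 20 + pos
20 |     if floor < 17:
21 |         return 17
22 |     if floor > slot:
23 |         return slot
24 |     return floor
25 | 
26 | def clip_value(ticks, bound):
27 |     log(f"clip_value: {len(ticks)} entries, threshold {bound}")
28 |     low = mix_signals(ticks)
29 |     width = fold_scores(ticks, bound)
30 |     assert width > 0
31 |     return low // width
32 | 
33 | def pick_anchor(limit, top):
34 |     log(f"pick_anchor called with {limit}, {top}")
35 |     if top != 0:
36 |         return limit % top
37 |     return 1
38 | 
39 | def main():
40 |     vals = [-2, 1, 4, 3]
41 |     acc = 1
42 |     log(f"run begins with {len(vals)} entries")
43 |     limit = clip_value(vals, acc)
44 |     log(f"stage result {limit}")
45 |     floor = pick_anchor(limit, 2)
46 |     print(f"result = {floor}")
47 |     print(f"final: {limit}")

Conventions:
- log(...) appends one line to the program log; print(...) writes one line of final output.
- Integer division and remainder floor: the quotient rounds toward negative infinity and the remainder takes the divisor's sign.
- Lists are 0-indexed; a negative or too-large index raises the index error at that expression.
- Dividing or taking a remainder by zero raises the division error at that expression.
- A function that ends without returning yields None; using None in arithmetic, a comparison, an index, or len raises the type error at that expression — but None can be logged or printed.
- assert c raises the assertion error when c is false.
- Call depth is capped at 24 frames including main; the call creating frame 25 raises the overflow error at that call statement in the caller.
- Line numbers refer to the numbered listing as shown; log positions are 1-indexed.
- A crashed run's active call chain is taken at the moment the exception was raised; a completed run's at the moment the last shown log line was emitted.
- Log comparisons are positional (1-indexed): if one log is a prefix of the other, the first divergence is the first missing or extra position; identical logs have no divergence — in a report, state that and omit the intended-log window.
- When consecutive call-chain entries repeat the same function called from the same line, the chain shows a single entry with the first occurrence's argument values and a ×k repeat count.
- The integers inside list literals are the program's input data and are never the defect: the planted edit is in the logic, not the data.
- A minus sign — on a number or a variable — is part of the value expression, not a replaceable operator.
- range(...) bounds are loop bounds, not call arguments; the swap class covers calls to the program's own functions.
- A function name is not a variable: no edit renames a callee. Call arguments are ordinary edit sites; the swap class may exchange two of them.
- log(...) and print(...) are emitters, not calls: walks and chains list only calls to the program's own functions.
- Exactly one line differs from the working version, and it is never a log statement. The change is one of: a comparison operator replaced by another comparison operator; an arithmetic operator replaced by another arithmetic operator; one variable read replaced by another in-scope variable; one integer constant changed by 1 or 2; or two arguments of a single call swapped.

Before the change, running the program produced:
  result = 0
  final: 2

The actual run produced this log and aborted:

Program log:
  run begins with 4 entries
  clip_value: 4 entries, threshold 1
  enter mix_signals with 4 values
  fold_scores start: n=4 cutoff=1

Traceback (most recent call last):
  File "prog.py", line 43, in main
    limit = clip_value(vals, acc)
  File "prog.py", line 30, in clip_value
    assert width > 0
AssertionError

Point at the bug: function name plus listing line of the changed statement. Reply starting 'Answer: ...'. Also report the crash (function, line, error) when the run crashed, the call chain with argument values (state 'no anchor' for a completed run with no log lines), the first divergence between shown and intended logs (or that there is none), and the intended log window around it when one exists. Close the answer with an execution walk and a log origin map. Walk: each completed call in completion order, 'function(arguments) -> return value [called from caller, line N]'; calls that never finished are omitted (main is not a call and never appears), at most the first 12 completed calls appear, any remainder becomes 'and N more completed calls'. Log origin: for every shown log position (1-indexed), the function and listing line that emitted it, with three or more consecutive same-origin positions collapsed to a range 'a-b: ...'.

Answer: the defect is in fold_scores at line 13.
Core observation: The faulty run's log stops after 4 lines; the working version's next line would be 'stage result 2'.
Crash: clip_value, line 30, AssertionError.
Call chain: main -> clip_value([-2, 1, 4, 3], 1) (called at line 43).
First divergence: position 5; the shown log stops at 4 lines while the working version next logs 'stage result 2'.
Intended log window:
  3: enter mix_signals with 4 values
  4: fold_scores start: n=4 cutoff=1
  5: stage result 2
  6: pick_anchor called with 2, 2
Execution walk:
  mix_signals([-2, 1, 4, 3]) -> 4  [called from clip_value, line 28]
  fold_scores([-2, 1, 4, 3], 1) -> 0  [called from clip_value, line 29]
Log origins:
  1: from main, line 42
  2: from clip_value, line 27
  3: from mix_signals, line 2
  4: from fold_scores, line 10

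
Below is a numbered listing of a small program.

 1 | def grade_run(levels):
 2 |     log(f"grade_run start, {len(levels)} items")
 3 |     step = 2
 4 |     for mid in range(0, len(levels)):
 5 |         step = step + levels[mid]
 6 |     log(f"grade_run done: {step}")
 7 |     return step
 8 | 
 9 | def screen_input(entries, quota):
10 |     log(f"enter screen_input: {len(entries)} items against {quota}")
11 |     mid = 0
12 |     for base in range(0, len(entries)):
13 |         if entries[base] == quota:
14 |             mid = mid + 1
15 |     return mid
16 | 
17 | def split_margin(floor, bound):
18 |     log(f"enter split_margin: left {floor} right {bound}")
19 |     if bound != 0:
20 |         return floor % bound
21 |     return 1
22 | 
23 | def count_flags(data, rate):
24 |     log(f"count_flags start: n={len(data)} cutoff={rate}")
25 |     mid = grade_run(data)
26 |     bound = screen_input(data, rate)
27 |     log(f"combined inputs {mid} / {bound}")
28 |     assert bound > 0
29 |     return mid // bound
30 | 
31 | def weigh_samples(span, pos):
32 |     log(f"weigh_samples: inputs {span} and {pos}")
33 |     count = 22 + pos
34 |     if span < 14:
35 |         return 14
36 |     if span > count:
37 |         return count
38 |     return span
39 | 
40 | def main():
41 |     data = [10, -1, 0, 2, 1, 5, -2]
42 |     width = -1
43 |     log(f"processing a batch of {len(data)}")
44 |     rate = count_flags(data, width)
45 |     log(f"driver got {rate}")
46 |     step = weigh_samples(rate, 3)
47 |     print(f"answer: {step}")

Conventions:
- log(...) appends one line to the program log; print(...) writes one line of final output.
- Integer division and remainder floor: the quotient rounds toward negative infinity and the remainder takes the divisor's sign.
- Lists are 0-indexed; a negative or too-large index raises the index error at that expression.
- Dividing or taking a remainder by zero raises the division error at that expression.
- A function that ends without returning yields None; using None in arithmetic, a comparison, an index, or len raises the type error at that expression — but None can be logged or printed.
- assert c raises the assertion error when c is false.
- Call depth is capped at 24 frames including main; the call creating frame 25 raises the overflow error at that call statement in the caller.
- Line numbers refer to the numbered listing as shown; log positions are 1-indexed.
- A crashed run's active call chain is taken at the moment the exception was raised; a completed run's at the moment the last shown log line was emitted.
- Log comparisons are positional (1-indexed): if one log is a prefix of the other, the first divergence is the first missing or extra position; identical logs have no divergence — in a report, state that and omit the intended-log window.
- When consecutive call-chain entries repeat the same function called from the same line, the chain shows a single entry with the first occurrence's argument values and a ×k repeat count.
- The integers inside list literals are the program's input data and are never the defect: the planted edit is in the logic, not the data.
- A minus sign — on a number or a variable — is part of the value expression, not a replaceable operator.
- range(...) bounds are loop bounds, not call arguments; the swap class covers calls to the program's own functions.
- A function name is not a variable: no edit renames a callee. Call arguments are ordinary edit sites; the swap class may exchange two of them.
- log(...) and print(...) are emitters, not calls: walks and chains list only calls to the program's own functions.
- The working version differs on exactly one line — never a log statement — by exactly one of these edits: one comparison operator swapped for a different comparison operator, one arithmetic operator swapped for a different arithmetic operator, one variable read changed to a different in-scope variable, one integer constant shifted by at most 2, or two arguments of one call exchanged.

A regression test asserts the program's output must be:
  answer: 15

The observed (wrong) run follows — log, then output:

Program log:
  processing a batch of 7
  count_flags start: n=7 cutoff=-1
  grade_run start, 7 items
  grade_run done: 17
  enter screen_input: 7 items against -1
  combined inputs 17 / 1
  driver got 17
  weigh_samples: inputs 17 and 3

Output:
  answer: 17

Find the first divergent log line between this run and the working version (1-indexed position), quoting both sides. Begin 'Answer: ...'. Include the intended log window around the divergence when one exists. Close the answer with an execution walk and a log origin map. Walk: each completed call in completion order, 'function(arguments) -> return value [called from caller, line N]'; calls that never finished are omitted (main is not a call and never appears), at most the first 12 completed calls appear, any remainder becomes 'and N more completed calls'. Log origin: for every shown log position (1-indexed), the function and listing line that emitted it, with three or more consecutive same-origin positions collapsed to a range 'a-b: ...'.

Answer: position 4 — shown 'grade_run done: 17', intended 'grade_run done: 15'.
Intended log window:
  2: count_flags start: n=7 cutoff=-1
  3: grade_run start, 7 items
  4: grade_run done: 15
  5: enter screen_input: 7 items against -1
Execution walk:
  grade_run([10, -1, 0, 2, 1, 5, -2]) -> 17  [called from count_flags, line 25]
  screen_input([10, -1, 0, 2, 1, 5, -2], -1) -> 1  [called from count_flags, line 26]
  count_flags([10, -1, 0, 2, 1, 5, -2], -1) -> 17  [called from main, line 44]
  weigh_samples(17, 3) -> 17  [called from main, line 46]
Log line origins:
  1: from main, line 43
  2: from count_flags, line 24
  3: from grade_run, line 2
  4: from grade_run, line 6
  5: from screen_input, line 10
  6: from count_flags, line 27
  7: from main, line 45
  8: from weigh_samples, line 32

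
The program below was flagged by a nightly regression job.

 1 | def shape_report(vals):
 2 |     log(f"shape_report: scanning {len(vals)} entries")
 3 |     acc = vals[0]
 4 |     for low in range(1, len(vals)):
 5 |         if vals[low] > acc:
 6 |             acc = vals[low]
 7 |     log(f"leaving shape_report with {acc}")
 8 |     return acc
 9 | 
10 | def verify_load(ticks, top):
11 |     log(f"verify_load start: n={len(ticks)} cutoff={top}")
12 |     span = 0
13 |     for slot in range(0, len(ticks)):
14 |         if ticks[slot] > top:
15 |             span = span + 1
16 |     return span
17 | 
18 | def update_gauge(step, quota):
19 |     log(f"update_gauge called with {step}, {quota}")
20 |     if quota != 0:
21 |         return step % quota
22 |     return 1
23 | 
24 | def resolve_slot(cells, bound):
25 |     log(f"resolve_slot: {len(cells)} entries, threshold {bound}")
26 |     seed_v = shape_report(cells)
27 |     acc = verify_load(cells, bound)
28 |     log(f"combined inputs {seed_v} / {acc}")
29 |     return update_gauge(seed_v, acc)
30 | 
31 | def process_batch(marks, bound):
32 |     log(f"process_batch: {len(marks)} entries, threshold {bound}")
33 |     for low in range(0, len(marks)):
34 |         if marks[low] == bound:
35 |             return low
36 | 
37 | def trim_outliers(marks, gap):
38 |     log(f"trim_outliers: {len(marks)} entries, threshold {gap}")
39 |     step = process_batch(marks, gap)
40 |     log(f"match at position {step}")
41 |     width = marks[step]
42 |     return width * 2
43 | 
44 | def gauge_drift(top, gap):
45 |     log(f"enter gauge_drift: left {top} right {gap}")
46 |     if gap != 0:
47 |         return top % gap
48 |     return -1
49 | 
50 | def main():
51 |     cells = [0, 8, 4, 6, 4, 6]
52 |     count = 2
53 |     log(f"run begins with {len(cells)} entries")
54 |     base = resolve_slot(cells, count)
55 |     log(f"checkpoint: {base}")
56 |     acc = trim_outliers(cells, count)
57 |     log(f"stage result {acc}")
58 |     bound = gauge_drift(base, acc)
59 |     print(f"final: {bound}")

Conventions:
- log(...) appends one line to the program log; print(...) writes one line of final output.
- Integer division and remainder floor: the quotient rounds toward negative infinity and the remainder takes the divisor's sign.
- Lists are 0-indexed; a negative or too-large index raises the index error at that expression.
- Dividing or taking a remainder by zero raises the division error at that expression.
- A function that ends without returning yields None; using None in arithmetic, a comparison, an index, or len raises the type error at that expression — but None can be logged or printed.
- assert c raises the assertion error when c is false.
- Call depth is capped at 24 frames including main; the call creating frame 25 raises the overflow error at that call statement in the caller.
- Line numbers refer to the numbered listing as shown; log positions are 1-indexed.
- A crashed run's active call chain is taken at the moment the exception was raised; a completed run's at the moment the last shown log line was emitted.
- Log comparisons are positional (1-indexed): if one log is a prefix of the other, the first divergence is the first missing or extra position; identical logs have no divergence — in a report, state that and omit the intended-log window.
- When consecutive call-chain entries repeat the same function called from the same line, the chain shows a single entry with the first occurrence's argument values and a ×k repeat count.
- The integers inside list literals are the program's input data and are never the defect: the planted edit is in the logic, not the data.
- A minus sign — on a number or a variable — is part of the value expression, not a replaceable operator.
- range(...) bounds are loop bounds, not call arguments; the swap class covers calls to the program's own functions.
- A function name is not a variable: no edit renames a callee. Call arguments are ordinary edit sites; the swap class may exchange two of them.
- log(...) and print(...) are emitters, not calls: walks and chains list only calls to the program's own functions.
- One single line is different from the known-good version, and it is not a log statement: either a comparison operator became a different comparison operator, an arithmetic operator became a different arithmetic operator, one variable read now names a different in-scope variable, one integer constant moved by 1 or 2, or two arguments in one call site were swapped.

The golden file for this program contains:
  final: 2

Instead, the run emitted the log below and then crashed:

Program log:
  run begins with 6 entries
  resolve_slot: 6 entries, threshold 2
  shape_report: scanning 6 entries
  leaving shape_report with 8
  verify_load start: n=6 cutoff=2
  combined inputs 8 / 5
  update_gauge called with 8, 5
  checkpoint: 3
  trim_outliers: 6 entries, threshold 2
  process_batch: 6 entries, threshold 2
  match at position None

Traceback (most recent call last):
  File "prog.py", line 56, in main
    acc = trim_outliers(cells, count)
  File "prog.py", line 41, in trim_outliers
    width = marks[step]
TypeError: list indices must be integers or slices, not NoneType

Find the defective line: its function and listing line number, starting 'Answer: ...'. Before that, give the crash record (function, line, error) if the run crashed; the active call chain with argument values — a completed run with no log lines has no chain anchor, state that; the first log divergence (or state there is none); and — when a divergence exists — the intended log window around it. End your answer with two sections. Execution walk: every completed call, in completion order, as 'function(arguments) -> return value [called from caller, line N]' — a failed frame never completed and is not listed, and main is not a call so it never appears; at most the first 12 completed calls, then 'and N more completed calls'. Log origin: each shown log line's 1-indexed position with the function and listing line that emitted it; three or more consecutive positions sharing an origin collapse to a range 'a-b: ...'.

Answer: the defect is in main at line 52.
The tell: Position 2 is the first bad log line: 'resolve_slot: 6 entries, threshold 2' should read 'resolve_slot: 6 entries, threshold 4'.
Crash: trim_outliers, line 41, TypeError.
Call chain: main -> trim_outliers([0, 8, 4, 6, 4, 6], 2) (called at line 56).
First divergence: position 2 — the shown line 'resolve_slot: 6 entries, threshold 2' should read 'resolve_slot: 6 entries, threshold 4'.
Intended log window:
  1: run begins with 6 entries
  2: resolve_slot: 6 entries, threshold 4
  3: shape_report: scanning 6 entries
Execution walk:
  shape_report([0, 8, 4, 6, 4, 6]) -> 8  [called from resolve_slot, line 26]
  verify_load([0, 8, 4, 6, 4, 6], 2) -> 5  [called from resolve_slot, line 27]
  update_gauge(8, 5) -> 3  [called from resolve_slot, line 29]
  resolve_slot([0, 8, 4, 6, 4, 6], 2) -> 3  [called from main, line 54]
  process_batch([0, 8, 4, 6, 4, 6], 2) -> None  [called from trim_outliers, line 39]
Log origin:
  1: logged in main at line 53
  2: logged in resolve_slot at line 25
  3: logged in shape_report at line 2
  4: logged in shape_report at line 7
  5: logged in verify_load at line 11
  6: logged in resolve_slot at line 28
  7: logged in update_gauge at line 19
  8: logged in main at line 55
  9: logged in trim_outliers at line 38
  10: logged in process_batch at line 32
  11: logged in trim_outliers at line 40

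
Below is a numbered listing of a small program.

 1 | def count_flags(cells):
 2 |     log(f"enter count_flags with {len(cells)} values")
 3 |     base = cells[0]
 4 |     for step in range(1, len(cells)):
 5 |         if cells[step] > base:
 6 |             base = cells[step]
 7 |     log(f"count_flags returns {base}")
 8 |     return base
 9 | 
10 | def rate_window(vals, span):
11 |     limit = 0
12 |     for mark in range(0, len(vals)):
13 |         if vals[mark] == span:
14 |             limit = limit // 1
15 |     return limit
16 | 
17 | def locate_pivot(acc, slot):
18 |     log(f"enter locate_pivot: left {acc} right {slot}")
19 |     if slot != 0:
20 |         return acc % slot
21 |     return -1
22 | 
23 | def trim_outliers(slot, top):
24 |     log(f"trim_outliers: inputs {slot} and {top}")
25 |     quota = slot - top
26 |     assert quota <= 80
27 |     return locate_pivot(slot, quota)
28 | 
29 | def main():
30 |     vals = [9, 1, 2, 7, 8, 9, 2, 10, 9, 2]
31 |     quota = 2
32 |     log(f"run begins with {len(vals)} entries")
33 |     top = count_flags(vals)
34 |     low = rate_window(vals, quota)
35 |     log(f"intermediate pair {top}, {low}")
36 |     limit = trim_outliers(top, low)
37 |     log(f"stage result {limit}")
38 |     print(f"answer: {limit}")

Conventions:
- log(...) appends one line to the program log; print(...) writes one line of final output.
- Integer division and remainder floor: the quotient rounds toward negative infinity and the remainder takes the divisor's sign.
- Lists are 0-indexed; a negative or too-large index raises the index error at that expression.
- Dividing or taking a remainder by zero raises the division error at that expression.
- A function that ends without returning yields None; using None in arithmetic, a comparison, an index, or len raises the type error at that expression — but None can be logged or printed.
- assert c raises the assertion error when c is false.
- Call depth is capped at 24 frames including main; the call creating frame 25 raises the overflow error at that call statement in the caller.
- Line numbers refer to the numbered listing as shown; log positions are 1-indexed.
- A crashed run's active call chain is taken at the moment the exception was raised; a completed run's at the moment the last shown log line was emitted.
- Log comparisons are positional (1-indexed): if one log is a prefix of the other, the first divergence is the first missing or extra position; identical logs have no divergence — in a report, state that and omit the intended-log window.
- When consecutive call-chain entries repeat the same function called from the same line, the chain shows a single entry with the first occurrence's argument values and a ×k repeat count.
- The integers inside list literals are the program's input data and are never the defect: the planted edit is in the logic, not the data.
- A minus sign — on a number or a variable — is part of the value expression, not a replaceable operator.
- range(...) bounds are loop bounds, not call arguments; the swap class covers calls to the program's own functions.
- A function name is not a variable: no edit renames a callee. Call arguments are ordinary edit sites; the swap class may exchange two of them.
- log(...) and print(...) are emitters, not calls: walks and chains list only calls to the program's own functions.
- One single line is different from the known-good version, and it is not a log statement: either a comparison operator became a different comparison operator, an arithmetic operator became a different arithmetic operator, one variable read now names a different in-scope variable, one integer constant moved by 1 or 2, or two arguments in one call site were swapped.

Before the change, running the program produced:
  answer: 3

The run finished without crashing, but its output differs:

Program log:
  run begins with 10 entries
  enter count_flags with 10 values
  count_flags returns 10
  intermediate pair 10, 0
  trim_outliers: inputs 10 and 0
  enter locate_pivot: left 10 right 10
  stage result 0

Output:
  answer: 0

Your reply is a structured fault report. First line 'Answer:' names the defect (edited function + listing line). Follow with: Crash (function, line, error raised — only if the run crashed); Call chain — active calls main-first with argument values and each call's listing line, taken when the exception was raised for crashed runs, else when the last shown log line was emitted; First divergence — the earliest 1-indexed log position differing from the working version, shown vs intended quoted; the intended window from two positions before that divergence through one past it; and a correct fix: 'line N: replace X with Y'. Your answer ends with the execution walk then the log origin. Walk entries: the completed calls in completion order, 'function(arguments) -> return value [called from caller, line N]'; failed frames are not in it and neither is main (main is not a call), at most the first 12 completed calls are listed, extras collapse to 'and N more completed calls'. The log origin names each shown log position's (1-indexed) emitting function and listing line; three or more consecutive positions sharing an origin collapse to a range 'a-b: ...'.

Answer: the defect is in rate_window at line 14.
Key fact: Log line 4 is where behavior first shows: 'intermediate pair 10, 0' appears instead of 'intermediate pair 10, 3'.
Call chain: main.
First divergence: position 4 — shown 'intermediate pair 10, 0', intended 'intermediate pair 10, 3'.
Intended log window:
  2: enter count_flags with 10 values
  3: count_flags returns 10
  4: intermediate pair 10, 3
  5: trim_outliers: inputs 10 and 3
Execution walk:
  count_flags([9, 1, 2, 7, 8, 9, 2, 10, 9, 2]) -> 10  [called from main, line 33]
  rate_window([9, 1, 2, 7, 8, 9, 2, 10, 9, 2], 2) -> 0  [called from main, line 34]
  locate_pivot(10, 10) -> 0  [called from trim_outliers, line 27]
  trim_outliers(10, 0) -> 0  [called from main, line 36]
Log line origins:
  1: from main, line 32
  2: from count_flags, line 2
  3: from count_flags, line 7
  4: from main, line 35
  5: from trim_outliers, line 24
  6: from locate_pivot, line 18
  7: from main, line 37
A correct fix: line 14: replace `//` with `+`.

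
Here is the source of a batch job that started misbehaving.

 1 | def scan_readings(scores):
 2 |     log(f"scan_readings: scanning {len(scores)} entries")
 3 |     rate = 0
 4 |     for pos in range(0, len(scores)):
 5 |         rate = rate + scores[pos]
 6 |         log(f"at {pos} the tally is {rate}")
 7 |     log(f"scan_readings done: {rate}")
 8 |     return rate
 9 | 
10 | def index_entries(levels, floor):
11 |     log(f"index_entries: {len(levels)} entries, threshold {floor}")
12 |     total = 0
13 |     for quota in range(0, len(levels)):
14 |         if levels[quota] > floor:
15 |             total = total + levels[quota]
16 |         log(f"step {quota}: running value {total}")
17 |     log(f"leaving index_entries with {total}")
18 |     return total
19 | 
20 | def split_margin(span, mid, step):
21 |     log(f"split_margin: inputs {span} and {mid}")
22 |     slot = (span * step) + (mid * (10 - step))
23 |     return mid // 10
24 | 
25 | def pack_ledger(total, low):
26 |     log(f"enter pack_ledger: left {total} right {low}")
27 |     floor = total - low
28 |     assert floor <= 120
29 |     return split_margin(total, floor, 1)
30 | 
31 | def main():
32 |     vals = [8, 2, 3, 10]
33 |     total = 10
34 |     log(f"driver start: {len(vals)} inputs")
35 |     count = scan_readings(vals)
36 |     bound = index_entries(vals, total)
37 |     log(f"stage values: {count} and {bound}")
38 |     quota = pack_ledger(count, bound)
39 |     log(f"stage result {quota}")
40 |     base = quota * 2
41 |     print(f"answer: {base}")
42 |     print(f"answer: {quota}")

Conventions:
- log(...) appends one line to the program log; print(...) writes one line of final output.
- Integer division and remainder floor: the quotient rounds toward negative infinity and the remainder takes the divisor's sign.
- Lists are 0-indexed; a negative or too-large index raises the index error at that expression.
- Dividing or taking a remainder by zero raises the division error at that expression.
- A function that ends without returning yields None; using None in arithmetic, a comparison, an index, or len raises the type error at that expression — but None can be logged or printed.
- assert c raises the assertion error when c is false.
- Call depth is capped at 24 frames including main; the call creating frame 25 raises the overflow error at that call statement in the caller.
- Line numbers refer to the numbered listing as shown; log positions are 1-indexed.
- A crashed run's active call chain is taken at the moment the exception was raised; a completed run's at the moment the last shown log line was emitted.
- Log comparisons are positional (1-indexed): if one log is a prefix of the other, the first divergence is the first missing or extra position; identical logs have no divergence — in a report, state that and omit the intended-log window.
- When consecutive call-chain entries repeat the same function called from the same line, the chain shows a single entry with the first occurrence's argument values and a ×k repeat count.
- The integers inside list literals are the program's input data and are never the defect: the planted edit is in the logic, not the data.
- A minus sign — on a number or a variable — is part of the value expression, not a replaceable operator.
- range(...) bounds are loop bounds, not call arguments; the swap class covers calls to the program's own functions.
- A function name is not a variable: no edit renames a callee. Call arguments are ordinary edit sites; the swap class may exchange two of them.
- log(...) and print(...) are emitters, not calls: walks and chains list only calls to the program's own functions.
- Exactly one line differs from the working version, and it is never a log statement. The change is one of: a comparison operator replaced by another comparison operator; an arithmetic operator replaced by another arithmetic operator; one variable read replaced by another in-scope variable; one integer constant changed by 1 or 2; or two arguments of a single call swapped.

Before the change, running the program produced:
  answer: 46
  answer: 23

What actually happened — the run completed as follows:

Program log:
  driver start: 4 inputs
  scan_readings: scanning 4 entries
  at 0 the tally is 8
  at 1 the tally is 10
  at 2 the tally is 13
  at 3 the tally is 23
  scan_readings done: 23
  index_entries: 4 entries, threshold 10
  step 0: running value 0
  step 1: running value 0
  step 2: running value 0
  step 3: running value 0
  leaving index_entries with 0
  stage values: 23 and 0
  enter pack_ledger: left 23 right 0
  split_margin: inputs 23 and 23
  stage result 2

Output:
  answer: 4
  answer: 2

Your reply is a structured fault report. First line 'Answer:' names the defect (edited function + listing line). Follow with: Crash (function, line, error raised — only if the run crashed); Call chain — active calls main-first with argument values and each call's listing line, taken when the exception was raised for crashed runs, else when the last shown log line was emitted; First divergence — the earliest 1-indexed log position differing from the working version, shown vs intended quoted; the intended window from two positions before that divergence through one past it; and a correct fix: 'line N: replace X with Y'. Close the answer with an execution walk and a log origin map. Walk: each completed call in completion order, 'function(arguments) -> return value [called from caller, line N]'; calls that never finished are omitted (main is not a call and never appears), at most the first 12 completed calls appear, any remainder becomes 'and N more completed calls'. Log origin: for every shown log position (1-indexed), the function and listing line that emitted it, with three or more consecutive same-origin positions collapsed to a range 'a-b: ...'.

Answer: the defect is in split_margin at line 23.
The tell: The log first diverges at position 17: the faulty run prints 'stage result 2' where the working version prints 'stage result 23'.
Call chain: main.
First divergence: at position 17 the run shows 'stage result 2' where the working version logs 'stage result 23'.
Intended log window:
  15: enter pack_ledger: left 23 right 0
  16: split_margin: inputs 23 and 23
  17: stage result 23
Execution walk:
  scan_readings([8, 2, 3, 10]) -> 23  [called from main, line 35]
  index_entries([8, 2, 3, 10], 10) -> 0  [called from main, line 36]
  split_margin(23, 23, 1) -> 2  [called from pack_ledger, line 29]
  pack_ledger(23, 0) -> 2  [called from main, line 38]
Log line origins:
  1 — main, line 34
  2 — scan_readings, line 2
  3-6 — scan_readings, line 6
  7 — scan_readings, line 7
  8 — index_entries, line 11
  9-12 — index_entries, line 16
  13 — index_entries, line 17
  14 — main, line 37
  15 — pack_ledger, line 26
  16 — split_margin, line 21
  17 — main, line 39
A correct fix: line 23: replace `mid` with `slot`.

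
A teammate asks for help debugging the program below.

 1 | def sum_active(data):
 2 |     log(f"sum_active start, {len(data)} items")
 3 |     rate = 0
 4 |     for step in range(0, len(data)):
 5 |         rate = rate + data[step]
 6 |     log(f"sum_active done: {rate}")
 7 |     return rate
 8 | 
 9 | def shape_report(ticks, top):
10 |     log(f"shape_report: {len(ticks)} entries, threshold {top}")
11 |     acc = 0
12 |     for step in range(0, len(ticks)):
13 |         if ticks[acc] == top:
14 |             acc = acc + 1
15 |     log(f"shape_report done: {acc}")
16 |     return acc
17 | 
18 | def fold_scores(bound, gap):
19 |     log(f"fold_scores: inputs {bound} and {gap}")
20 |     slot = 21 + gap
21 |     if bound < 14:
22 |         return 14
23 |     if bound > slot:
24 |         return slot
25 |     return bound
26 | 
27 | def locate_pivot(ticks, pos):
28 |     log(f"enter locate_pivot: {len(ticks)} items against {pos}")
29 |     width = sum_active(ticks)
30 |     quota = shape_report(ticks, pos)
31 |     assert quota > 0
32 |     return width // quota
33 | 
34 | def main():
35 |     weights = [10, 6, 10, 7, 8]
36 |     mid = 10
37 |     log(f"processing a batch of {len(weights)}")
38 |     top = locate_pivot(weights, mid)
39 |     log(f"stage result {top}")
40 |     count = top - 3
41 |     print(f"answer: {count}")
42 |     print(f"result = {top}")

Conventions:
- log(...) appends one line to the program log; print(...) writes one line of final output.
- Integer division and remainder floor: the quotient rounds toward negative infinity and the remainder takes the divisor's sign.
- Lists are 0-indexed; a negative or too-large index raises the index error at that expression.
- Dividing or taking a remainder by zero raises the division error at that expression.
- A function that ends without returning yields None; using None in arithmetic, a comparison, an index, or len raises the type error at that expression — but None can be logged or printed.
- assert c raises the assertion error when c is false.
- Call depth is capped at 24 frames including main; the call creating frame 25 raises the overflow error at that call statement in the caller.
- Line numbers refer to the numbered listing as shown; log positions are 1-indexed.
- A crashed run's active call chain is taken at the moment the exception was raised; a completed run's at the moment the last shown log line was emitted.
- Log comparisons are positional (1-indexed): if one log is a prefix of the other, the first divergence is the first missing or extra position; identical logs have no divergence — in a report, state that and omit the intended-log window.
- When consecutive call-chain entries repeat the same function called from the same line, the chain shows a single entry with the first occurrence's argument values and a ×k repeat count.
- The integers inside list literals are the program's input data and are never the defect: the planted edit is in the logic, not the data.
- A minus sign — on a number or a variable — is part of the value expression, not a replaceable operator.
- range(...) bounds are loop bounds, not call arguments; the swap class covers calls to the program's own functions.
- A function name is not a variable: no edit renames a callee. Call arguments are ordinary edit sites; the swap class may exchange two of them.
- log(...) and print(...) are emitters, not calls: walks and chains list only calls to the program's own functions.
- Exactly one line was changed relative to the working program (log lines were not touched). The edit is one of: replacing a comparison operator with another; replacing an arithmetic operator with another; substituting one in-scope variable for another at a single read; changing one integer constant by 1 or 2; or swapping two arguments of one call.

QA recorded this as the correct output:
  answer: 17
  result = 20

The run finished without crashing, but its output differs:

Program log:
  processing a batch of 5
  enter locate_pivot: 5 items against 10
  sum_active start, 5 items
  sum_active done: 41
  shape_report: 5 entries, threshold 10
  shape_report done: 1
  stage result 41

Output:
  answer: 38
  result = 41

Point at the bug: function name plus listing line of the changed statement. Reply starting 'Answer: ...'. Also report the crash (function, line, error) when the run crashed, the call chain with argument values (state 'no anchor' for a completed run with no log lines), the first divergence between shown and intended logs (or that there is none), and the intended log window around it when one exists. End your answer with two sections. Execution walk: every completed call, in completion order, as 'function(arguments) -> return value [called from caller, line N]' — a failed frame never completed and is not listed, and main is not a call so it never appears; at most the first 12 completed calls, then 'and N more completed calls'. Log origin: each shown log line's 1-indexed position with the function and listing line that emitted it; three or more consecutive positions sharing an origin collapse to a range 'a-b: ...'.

Answer: the defect is in shape_report at line 13.
The tell: Everything matches until log position 6, which reads 'shape_report done: 1' in place of 'shape_report done: 2'.
Call chain: main.
First divergence: at position 6 the run shows 'shape_report done: 1' where the working version logs 'shape_report done: 2'.
Intended log window:
  4: sum_active done: 41
  5: shape_report: 5 entries, threshold 10
  6: shape_report done: 2
  7: stage result 20
Execution walk:
  sum_active([10, 6, 10, 7, 8]) -> 41  [called from locate_pivot, line 29]
  shape_report([10, 6, 10, 7, 8], 10) -> 1  [called from locate_pivot, line 30]
  locate_pivot([10, 6, 10, 7, 8], 10) -> 41  [called from main, line 38]
Log origins:
  1 — main, line 37
  2 — locate_pivot, line 28
  3 — sum_active, line 2
  4 — sum_active, line 6
  5 — shape_report, line 10
  6 — shape_report, line 15
  7 — main, line 39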